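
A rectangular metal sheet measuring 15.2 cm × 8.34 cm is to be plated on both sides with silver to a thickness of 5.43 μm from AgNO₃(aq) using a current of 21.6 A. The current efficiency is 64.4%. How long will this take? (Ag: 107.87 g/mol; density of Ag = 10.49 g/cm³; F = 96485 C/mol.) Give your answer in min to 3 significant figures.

Plated area = 2 × 15.2 × 8.34 = 253.5 cm²
Volume = 253.5 × 5.43×10⁻⁴ cm = 0.1377 cm³
m(Ag) = 0.1377 × 10.49 = 1.444 g
n(Ag) = 1.444 / 107.87 = 0.01339 mol; n(e⁻) = 0.01339 mol
Q = 0.01339 × 96485 / 0.644 = 2006 C
t = 2006 / 21.6 = 92.87 s = 1.55 min

1.55 min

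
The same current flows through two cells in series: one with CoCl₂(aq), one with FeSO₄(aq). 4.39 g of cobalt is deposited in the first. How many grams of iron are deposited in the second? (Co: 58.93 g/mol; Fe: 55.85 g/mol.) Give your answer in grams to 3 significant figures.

n(Co) = 4.39 / 58.93 = 0.07450 mol
Co²⁺ + 2e⁻ → Co, so n(e⁻) = 2 × 0.07450 = 0.1490 mol
Since the cells are in series, n(e⁻) in the Fe cell is also 0.1490 mol.
Fe²⁺ + 2e⁻ → Fe, so n(Fe) = 0.1490 / 2 = 0.07450 mol
m(Fe) = 0.07450 × 55.85 = 4.16 g

4.16 g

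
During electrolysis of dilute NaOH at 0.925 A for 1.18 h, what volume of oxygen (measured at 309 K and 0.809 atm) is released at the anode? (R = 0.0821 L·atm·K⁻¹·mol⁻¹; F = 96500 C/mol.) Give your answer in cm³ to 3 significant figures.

Q = It = 0.925 × 4248 = 3929 C
n(e⁻) = Q/F = 3929/96500 = 0.04072 mol
2H₂O → O₂ + 4H⁺ + 4e⁻, so n(O₂) = 0.04072 / 4 = 0.01018 mol
V = nRT/P = 0.01018 × 0.0821 × 309 / 0.809 = 0.3192 L
= 319 cm³

319 cm³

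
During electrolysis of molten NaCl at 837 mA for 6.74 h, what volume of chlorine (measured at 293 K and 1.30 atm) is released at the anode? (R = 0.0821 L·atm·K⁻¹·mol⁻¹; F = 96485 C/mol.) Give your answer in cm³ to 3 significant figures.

Q = It = 0.837 × 24264 = 20310 C
n(e⁻) = 20310 / 96485 = 0.2105 mol
2Cl⁻ → Cl₂ + 2e⁻, so n(Cl₂) = 0.2105 / 2 = 0.1053 mol
V = nRT/P = 0.1053 × 0.0821 × 293 / 1.30 = 1.948 L
= 1950 cm³

1950 cm³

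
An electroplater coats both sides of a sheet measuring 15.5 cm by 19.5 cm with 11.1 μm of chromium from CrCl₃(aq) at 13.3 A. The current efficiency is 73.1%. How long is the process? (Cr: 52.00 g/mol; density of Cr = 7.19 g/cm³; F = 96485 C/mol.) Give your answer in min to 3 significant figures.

Plated area = 2 × 15.5 × 19.5 = 604.5 cm²
Volume = 604.5 × 11.1×10⁻⁴ cm = 0.6710 cm³
m(Cr) = 0.6710 × 7.19 = 4.824 g
n(Cr) = 4.824 / 52.00 = 0.09277 mol; n(e⁻) = 3 × 0.09277 = 0.2783 mol
Q = 0.2783 × 96485 / 0.731 = 36730 C
t = 36730 / 13.3 = 2762 s = 46.0 min

46.0 min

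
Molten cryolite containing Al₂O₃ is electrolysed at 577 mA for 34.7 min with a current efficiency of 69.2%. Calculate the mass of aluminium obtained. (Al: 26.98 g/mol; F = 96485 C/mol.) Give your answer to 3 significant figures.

Q = 0.577 × 2082 = 1201 C
n(e⁻) = 1201 / 96485 = 0.01245 mol
Al³⁺ + 3e⁻ → Al, so theoretical m(Al) = 0.004150 × 26.98 = 0.1120 g
Actual mass = 69.2% × 0.1120 = 0.0775 g

0.0775 g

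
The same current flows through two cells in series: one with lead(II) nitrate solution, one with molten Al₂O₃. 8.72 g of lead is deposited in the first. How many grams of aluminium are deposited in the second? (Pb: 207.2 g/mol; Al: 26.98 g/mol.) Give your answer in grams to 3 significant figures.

n(Pb) = 8.72 / 207.2 = 0.04208 mol
Pb²⁺ + 2e⁻ → Pb, so n(e⁻) = 2 × 0.04208 = 0.08416 mol
Since the cells are in series, n(e⁻) in the Al cell is also 0.08416 mol.
Al³⁺ + 3e⁻ → Al, so n(Al) = 0.08416 / 3 = 0.02805 mol
m(Al) = 0.02805 × 26.98 = 0.757 g

0.757 g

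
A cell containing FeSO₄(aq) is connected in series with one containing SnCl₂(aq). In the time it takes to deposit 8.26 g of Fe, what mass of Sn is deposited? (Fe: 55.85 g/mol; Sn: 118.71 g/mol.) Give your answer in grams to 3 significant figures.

17.6 g

n(Fe) = 8.26 / 55.85 = 0.1479 mol
Fe²⁺ + 2e⁻ → Fe, so n(e⁻) = 2 × 0.1479 = 0.2958 mol
Same current for the same time ⇒ same n(e⁻) = 0.2958 mol in both cells.
Sn²⁺ + 2e⁻ → Sn, so n(Sn) = 0.2958 / 2 = 0.1479 mol
m(Sn) = 0.1479 × 118.71 = 17.6 g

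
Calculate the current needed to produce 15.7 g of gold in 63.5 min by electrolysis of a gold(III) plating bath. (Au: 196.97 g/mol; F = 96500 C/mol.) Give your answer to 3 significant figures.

6.06 A

n(Au) = 15.7 / 196.97 = 0.07971 mol
Au³⁺ + 3e⁻ → Au, so n(e⁻) = 3 × 0.07971 = 0.2391 mol
Q = 0.2391 × 96500 = 23070 C
I = Q / t = 23070 / 3810 s = 6.06 A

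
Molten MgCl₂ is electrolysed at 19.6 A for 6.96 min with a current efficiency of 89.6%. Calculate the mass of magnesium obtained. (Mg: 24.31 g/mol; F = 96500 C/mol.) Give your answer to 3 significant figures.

0.924 g

Q = 19.6 × 417.6 = 8185 C
n(e⁻) = 8185 / 96500 = 0.08482 mol
Mg²⁺ + 2e⁻ → Mg, so theoretical m(Mg) = 0.04241 × 24.31 = 1.031 g
Actual mass = 89.6% × 1.031 = 0.924 g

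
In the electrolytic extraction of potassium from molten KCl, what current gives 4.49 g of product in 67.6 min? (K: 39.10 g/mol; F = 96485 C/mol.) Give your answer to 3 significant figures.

n(K) = 4.49 / 39.10 = 0.1148 mol
K⁺ + e⁻ → K, so n(e⁻) = 0.1148 mol
Q = 0.1148 × 96485 = 11080 C
I = Q / t = 11080 / 4056 s = 2.73 A

2.73 A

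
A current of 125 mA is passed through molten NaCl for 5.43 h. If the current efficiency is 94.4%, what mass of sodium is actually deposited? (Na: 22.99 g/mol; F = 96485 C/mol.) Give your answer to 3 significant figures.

Q = 0.125 × 19548 = 2444 C
n(e⁻) = 2444 / 96485 = 0.02533 mol
Na⁺ + e⁻ → Na, so theoretical m(Na) = 0.02533 × 22.99 = 0.5823 g
Actual mass = 94.4% × 0.5823 = 0.550 g

0.550 g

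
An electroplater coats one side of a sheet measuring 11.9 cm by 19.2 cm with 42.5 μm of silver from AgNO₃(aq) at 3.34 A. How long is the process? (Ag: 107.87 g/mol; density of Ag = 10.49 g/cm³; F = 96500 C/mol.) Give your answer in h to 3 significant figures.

Plated area = 11.9 × 19.2 = 228.5 cm²
Volume = 228.5 × 42.5×10⁻⁴ cm = 0.9711 cm³
m(Ag) = 0.9711 × 10.49 = 10.19 g
n(Ag) = 10.19 / 107.87 = 0.09447 mol; n(e⁻) = 0.09447 mol
Q = 0.09447 × 96500 = 9116 C
t = 9116 / 3.34 = 2729 s = 0.758 h

0.758 h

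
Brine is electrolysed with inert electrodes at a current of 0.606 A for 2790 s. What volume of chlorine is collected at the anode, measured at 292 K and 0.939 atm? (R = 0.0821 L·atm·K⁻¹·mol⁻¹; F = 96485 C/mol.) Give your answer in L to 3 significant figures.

Charge passed = 0.606 × 2790 = 1691 C
n(e⁻) = Q/F = 1691/96485 = 0.01753 mol
2Cl⁻ → Cl₂ + 2e⁻, so n(Cl₂) = 0.01753 / 2 = 0.008765 mol
V = nRT/P = 0.008765 × 0.0821 × 292 / 0.939 = 0.2238 L

0.224 L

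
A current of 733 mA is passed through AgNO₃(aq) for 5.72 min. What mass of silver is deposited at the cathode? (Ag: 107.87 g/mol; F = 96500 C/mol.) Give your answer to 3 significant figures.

Charge passed = 0.733 × 343.2 = 251.6 C
n(e⁻) = Q/F = 251.6/96500 = 0.002607 mol
Ag⁺ + e⁻ → Ag, so n(Ag) = 0.002607 mol
m = 0.002607 × 107.87 = 0.281 g

0.281 g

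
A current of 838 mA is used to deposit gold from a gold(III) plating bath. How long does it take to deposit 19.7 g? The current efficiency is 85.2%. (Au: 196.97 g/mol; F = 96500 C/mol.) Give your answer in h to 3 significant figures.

11.3 h

n(Au) = 19.7 / 196.97 = 0.1000 mol
Au³⁺ + 3e⁻ → Au, so n(e⁻) = 3 × 0.1000 = 0.3000 mol
Q = 0.3000 × 96500 / 0.852 = 33980 C
t = Q / I = 33980 / 0.838 = 40550 s = 11.3 h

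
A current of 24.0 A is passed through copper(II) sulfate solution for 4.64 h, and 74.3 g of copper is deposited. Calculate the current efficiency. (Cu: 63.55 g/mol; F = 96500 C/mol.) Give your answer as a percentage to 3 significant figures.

56.3%

Q = 24.0 × 16704 = 4.009×10^5 C
n(e⁻) = 4.009×10^5 / 96500 = 4.154 mol
Cu²⁺ + 2e⁻ → Cu, so theoretical n(Cu) = 2.077 mol → 132.0 g
Efficiency = 74.3 / 132.0 = 0.5629 = 56.3%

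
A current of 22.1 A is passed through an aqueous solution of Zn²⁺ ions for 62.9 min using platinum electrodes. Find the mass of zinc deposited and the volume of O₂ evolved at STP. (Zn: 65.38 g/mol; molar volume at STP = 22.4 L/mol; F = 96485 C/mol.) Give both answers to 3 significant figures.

Q = 22.1 × 3774 = 83410 C; n(e⁻) = 83410 / 96485 = 0.8645 mol
Cathode: Zn²⁺ + 2e⁻ → Zn → n(Zn) = 0.8645/2 = 0.4323 mol → 28.3 g
Anode: 2H₂O → O₂ + 4H⁺ + 4e⁻ → n(O₂) = 0.8645/4 = 0.2161 mol → 4.84 L

28.3 g Zn; 4.84 L O₂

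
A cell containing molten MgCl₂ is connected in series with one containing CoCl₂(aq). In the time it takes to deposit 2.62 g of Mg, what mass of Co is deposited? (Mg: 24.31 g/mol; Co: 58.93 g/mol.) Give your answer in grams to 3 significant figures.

6.35 g

n(Mg) = 2.62 / 24.31 = 0.1078 mol
Mg²⁺ + 2e⁻ → Mg, so n(e⁻) = 2 × 0.1078 = 0.2156 mol
Same current for the same time ⇒ same n(e⁻) = 0.2156 mol in both cells.
Co²⁺ + 2e⁻ → Co, so n(Co) = 0.2156 / 2 = 0.1078 mol
m(Co) = 0.1078 × 58.93 = 6.35 g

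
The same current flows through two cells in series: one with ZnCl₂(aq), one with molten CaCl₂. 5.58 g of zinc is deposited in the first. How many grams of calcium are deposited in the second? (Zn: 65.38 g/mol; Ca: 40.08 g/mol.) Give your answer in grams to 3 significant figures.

3.42 g

n(Zn) = 5.58 / 65.38 = 0.08535 mol
Zn²⁺ + 2e⁻ → Zn, so n(e⁻) = 2 × 0.08535 = 0.1707 mol
In series, the same 0.1707 mol of electrons flows through the second cell.
Ca²⁺ + 2e⁻ → Ca, so n(Ca) = 0.1707 / 2 = 0.08535 mol
m(Ca) = 0.08535 × 40.08 = 3.42 g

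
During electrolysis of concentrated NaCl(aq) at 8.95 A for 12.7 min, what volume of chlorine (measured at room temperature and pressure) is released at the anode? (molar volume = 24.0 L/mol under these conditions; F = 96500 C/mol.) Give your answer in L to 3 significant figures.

Q = It = 8.95 × 762 = 6820 C
n(e⁻) = 6820 / 96500 = 0.07067 mol
2Cl⁻ → Cl₂ + 2e⁻, so n(Cl₂) = 0.07067 / 2 = 0.03534 mol
V = 0.03534 × 24.0 = 0.8482 L

0.848 L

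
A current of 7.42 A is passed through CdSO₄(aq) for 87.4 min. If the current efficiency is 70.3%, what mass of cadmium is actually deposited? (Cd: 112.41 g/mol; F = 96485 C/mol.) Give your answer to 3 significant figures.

15.9 g

Q = 7.42 × 5244 = 38910 C
n(e⁻) = 38910 / 96485 = 0.4033 mol
Cd²⁺ + 2e⁻ → Cd, so theoretical m(Cd) = 0.2017 × 112.41 = 22.67 g
Actual mass = 70.3% × 22.67 = 15.9 g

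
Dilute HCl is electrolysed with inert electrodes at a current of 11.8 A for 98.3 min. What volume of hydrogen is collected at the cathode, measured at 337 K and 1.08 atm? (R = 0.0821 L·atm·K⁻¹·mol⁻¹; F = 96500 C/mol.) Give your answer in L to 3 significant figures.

9.24 L

Q = It = 11.8 × 5898 = 69600 C
n(e⁻) = 69600 / 96500 = 0.7212 mol
2H⁺ + 2e⁻ → H₂, so n(H₂) = 0.7212 / 2 = 0.3606 mol
V = nRT/P = 0.3606 × 0.0821 × 337 / 1.08 = 9.238 L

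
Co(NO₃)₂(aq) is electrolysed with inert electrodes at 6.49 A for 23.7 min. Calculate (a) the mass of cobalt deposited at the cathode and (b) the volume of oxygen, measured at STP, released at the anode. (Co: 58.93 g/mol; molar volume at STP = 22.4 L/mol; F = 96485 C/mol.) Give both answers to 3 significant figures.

2.82 g Co; 0.536 L O₂

Q = 6.49 × 1422 = 9229 C; n(e⁻) = 9229 / 96485 = 0.09565 mol
Cathode: Co²⁺ + 2e⁻ → Co → n(Co) = 0.09565/2 = 0.04783 mol → 2.82 g
Anode: 2H₂O → O₂ + 4H⁺ + 4e⁻ → n(O₂) = 0.09565/4 = 0.02391 mol → 0.536 L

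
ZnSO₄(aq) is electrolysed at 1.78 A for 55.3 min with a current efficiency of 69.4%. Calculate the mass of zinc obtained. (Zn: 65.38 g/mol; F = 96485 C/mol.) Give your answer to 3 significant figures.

1.39 g

Q = 1.78 × 3318 = 5906 C
n(e⁻) = 5906 / 96485 = 0.06121 mol
Zn²⁺ + 2e⁻ → Zn, so theoretical m(Zn) = 0.03061 × 65.38 = 2.001 g
Actual mass = 69.4% × 2.001 = 1.39 g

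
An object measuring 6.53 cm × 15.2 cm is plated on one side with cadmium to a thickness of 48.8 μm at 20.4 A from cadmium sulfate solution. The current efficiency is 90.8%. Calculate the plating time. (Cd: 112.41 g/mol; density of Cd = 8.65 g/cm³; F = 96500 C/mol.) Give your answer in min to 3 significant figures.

Plated area = 6.53 × 15.2 = 99.26 cm²
Volume = 99.26 × 48.8×10⁻⁴ cm = 0.4844 cm³
m(Cd) = 0.4844 × 8.65 = 4.190 g
n(Cd) = 4.190 / 112.41 = 0.03727 mol; n(e⁻) = 2 × 0.03727 = 0.07454 mol
Q = 0.07454 × 96500 / 0.908 = 7922 C
t = 7922 / 20.4 = 388.3 s = 6.47 min

6.47 min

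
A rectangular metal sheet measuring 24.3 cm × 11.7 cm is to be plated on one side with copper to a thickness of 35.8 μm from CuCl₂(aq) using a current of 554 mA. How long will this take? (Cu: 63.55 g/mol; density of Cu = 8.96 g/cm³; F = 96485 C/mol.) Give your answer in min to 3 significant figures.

833 min

Plated area = 24.3 × 11.7 = 284.3 cm²
Volume = 284.3 × 35.8×10⁻⁴ cm = 1.018 cm³
m(Cu) = 1.018 × 8.96 = 9.121 g
n(Cu) = 9.121 / 63.55 = 0.1435 mol; n(e⁻) = 2 × 0.1435 = 0.2870 mol
Q = 0.2870 × 96485 = 27690 C
t = 27690 / 0.554 = 49980 s = 833 min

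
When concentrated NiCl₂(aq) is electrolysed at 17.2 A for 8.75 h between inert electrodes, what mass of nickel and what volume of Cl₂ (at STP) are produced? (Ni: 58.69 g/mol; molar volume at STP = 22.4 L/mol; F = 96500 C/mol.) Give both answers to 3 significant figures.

Q = 17.2 × 31500 = 5.418×10^5 C; n(e⁻) = 5.418×10^5 / 96500 = 5.615 mol
Cathode: Ni²⁺ + 2e⁻ → Ni → n(Ni) = 5.615/2 = 2.808 mol → 165 g
Anode: 2Cl⁻ → Cl₂ + 2e⁻ → n(Cl₂) = 5.615/2 = 2.808 mol → 62.9 L

165 g Ni; 62.9 L Cl₂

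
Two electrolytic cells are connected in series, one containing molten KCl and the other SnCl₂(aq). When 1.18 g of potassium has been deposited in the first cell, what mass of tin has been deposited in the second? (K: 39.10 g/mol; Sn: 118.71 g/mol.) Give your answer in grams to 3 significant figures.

1.79 g

n(K) = 1.18 / 39.10 = 0.03018 mol
K⁺ + e⁻ → K, so n(e⁻) = 0.03018 mol
In series, the same 0.03018 mol of electrons flows through the second cell.
Sn²⁺ + 2e⁻ → Sn, so n(Sn) = 0.03018 / 2 = 0.01509 mol
m(Sn) = 0.01509 × 118.71 = 1.79 g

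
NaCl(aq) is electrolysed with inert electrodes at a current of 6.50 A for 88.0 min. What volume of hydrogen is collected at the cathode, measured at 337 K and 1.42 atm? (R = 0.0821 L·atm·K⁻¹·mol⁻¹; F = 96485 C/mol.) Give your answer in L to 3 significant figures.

Q = 6.50 A × 5280 s = 34320 C
n(e⁻) = Q/F = 34320/96485 = 0.3557 mol
2H⁺ + 2e⁻ → H₂, so n(H₂) = 0.3557 / 2 = 0.1779 mol
V = nRT/P = 0.1779 × 0.0821 × 337 / 1.42 = 3.466 L

3.47 L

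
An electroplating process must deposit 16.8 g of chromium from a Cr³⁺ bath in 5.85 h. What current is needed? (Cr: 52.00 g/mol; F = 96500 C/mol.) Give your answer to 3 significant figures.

n(Cr) = 16.8 / 52.00 = 0.3231 mol
Cr³⁺ + 3e⁻ → Cr, so n(e⁻) = 3 × 0.3231 = 0.9693 mol
Q = 0.9693 × 96500 = 93540 C
I = Q / t = 93540 / 21060 s = 4.44 A

4.44 A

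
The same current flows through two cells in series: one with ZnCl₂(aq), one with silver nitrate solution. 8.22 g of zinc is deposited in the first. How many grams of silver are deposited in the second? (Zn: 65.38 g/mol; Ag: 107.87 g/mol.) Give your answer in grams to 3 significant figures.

27.1 g

n(Zn) = 8.22 / 65.38 = 0.1257 mol
Zn²⁺ + 2e⁻ → Zn, so n(e⁻) = 2 × 0.1257 = 0.2514 mol
The cells are in series, so the same charge (and hence the same n(e⁻) = 0.2514 mol) passes through both.
Ag⁺ + e⁻ → Ag, so n(Ag) = 0.2514 mol
m(Ag) = 0.2514 × 107.87 = 27.1 g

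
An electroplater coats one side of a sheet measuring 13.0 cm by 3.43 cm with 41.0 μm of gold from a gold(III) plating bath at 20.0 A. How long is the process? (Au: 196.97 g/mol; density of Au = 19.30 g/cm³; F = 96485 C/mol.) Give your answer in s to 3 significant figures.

Plated area = 13.0 × 3.43 = 44.59 cm²
Volume = 44.59 × 41.0×10⁻⁴ cm = 0.1828 cm³
m(Au) = 0.1828 × 19.30 = 3.528 g
n(Au) = 3.528 / 196.97 = 0.01791 mol; n(e⁻) = 3 × 0.01791 = 0.05373 mol
Q = 0.05373 × 96485 = 5184 C
t = 5184 / 20.0 = 259.2 s

259 s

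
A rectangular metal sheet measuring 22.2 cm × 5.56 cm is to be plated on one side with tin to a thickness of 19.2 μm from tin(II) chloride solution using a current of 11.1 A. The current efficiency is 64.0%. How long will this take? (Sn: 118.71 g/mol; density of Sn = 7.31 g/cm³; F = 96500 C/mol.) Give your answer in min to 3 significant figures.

6.61 min

Plated area = 22.2 × 5.56 = 123.4 cm²
Volume = 123.4 × 19.2×10⁻⁴ cm = 0.2369 cm³
m(Sn) = 0.2369 × 7.31 = 1.732 g
n(Sn) = 1.732 / 118.71 = 0.01459 mol; n(e⁻) = 2 × 0.01459 = 0.02918 mol
Q = 0.02918 × 96500 / 0.640 = 4400 C
t = 4400 / 11.1 = 396.4 s = 6.61 min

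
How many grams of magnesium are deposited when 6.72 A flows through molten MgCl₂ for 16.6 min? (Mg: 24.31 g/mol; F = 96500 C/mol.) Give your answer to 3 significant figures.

0.843 g

Charge passed = 6.72 × 996 = 6693 C
n(e⁻) = 6693 / 96500 = 0.06936 mol
Mg²⁺ + 2e⁻ → Mg, so n(Mg) = 0.06936 / 2 = 0.03468 mol
m = 0.03468 × 24.31 = 0.843 g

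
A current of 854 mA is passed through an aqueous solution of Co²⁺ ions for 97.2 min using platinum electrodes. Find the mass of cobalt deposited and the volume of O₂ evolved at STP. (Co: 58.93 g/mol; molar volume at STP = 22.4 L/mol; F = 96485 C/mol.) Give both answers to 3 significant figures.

1.52 g Co; 0.289 L O₂

Q = 0.854 × 5832 = 4981 C; n(e⁻) = 4981 / 96485 = 0.05162 mol
Cathode: Co²⁺ + 2e⁻ → Co → n(Co) = 0.05162/2 = 0.02581 mol → 1.52 g
Anode: 2H₂O → O₂ + 4H⁺ + 4e⁻ → n(O₂) = 0.05162/4 = 0.01291 mol → 0.289 L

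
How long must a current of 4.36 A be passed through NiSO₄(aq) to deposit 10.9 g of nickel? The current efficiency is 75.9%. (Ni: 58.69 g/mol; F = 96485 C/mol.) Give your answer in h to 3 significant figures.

3.01 h

n(Ni) = 10.9 / 58.69 = 0.1857 mol
Ni²⁺ + 2e⁻ → Ni, so n(e⁻) = 2 × 0.1857 = 0.3714 mol
Q = 0.3714 × 96485 / 0.759 = 47210 C
t = Q / I = 47210 / 4.36 = 10830 s = 3.01 h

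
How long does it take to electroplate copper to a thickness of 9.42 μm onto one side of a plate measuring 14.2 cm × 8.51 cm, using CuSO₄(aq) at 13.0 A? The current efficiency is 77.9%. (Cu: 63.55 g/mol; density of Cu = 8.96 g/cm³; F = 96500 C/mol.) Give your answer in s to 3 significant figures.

Plated area = 14.2 × 8.51 = 120.8 cm²
Volume = 120.8 × 9.42×10⁻⁴ cm = 0.1138 cm³
m(Cu) = 0.1138 × 8.96 = 1.020 g
n(Cu) = 1.020 / 63.55 = 0.01605 mol; n(e⁻) = 2 × 0.01605 = 0.03210 mol
Q = 0.03210 × 96500 / 0.779 = 3976 C
t = 3976 / 13.0 = 305.8 s

306 s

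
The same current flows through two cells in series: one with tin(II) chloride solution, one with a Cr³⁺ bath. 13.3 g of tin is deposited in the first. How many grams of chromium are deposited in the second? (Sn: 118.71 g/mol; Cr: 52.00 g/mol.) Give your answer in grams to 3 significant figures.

n(Sn) = 13.3 / 118.71 = 0.1120 mol
Sn²⁺ + 2e⁻ → Sn, so n(e⁻) = 2 × 0.1120 = 0.2240 mol
In series, the same 0.2240 mol of electrons flows through the second cell.
Cr³⁺ + 3e⁻ → Cr, so n(Cr) = 0.2240 / 3 = 0.07467 mol
m(Cr) = 0.07467 × 52.00 = 3.88 g

3.88 g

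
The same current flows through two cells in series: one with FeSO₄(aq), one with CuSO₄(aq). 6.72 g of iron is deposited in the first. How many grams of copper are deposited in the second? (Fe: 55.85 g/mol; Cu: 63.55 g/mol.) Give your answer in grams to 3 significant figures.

7.65 g

n(Fe) = 6.72 / 55.85 = 0.1203 mol
Fe²⁺ + 2e⁻ → Fe, so n(e⁻) = 2 × 0.1203 = 0.2406 mol
In series, the same 0.2406 mol of electrons flows through the second cell.
Cu²⁺ + 2e⁻ → Cu, so n(Cu) = 0.2406 / 2 = 0.1203 mol
m(Cu) = 0.1203 × 63.55 = 7.65 g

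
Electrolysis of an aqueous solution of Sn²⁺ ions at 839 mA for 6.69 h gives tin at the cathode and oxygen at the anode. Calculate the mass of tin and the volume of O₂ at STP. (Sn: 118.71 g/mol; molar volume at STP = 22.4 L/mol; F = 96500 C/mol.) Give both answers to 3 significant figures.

Q = 0.839 × 24084 = 20210 C; n(e⁻) = 20210 / 96500 = 0.2094 mol
Cathode: Sn²⁺ + 2e⁻ → Sn → n(Sn) = 0.2094/2 = 0.1047 mol → 12.4 g
Anode: 2H₂O → O₂ + 4H⁺ + 4e⁻ → n(O₂) = 0.2094/4 = 0.05235 mol → 1.17 L

12.4 g Sn; 1.17 L O₂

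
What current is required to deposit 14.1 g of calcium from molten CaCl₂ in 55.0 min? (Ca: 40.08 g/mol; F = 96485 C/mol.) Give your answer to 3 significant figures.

n(Ca) = 14.1 / 40.08 = 0.3518 mol
Ca²⁺ + 2e⁻ → Ca, so n(e⁻) = 2 × 0.3518 = 0.7036 mol
Q = 0.7036 × 96485 = 67890 C
I = Q / t = 67890 / 3300 s = 20.6 A

20.6 A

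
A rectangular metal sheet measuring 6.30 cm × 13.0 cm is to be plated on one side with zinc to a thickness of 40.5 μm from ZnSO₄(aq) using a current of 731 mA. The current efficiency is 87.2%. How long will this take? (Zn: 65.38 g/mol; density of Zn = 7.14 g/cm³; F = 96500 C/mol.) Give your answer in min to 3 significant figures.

183 min

Plated area = 6.30 × 13.0 = 81.90 cm²
Volume = 81.90 × 40.5×10⁻⁴ cm = 0.3317 cm³
m(Zn) = 0.3317 × 7.14 = 2.368 g
n(Zn) = 2.368 / 65.38 = 0.03622 mol; n(e⁻) = 2 × 0.03622 = 0.07244 mol
Q = 0.07244 × 96500 / 0.872 = 8017 C
t = 8017 / 0.731 = 10970 s = 183 min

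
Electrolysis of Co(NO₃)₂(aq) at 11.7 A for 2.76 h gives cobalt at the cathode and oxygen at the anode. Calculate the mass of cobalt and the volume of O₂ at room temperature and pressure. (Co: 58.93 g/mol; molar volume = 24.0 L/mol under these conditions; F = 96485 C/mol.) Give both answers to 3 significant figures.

35.5 g Co; 7.23 L O₂

Q = 11.7 × 9936 = 1.163×10^5 C; n(e⁻) = 1.163×10^5 / 96485 = 1.205 mol
Cathode: Co²⁺ + 2e⁻ → Co → n(Co) = 1.205/2 = 0.6025 mol → 35.5 g
Anode: 2H₂O → O₂ + 4H⁺ + 4e⁻ → n(O₂) = 1.205/4 = 0.3013 mol → 7.23 L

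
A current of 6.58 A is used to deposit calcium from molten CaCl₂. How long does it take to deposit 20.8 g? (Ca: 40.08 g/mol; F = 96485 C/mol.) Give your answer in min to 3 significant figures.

n(Ca) = 20.8 / 40.08 = 0.5190 mol
Ca²⁺ + 2e⁻ → Ca, so n(e⁻) = 2 × 0.5190 = 1.038 mol
Q = 1.038 × 96485 = 1.002×10^5 C
t = Q / I = 1.002×10^5 / 6.58 = 15230 s = 254 min

254 min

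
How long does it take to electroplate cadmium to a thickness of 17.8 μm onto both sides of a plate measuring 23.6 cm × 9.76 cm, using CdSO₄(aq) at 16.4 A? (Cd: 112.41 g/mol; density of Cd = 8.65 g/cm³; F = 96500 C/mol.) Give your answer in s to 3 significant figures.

743 s

Plated area = 2 × 23.6 × 9.76 = 460.7 cm²
Volume = 460.7 × 17.8×10⁻⁴ cm = 0.8200 cm³
m(Cd) = 0.8200 × 8.65 = 7.093 g
n(Cd) = 7.093 / 112.41 = 0.06310 mol; n(e⁻) = 2 × 0.06310 = 0.1262 mol
Q = 0.1262 × 96500 = 12180 C
t = 12180 / 16.4 = 742.7 s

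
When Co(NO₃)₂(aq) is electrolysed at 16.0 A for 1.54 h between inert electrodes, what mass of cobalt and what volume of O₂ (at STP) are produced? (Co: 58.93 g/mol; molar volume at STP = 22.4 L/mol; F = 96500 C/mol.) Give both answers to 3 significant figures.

27.1 g Co; 5.15 L O₂

Q = 16.0 × 5544 = 88700 C; n(e⁻) = 88700 / 96500 = 0.9192 mol
Cathode: Co²⁺ + 2e⁻ → Co → n(Co) = 0.9192/2 = 0.4596 mol → 27.1 g
Anode: 2H₂O → O₂ + 4H⁺ + 4e⁻ → n(O₂) = 0.9192/4 = 0.2298 mol → 5.15 L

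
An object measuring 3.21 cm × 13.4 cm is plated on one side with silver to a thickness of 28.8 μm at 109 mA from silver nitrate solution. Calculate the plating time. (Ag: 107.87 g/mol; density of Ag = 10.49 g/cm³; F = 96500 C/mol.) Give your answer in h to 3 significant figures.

Plated area = 3.21 × 13.4 = 43.01 cm²
Volume = 43.01 × 28.8×10⁻⁴ cm = 0.1239 cm³
m(Ag) = 0.1239 × 10.49 = 1.300 g
n(Ag) = 1.300 / 107.87 = 0.01205 mol; n(e⁻) = 0.01205 mol
Q = 0.01205 × 96500 = 1163 C
t = 1163 / 0.109 = 10670 s = 2.96 h

2.96 h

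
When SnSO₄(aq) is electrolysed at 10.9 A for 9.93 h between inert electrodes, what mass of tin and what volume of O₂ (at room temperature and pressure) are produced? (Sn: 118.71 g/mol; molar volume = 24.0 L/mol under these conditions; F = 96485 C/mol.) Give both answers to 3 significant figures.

Q = 10.9 × 35748 = 3.897×10^5 C; n(e⁻) = 3.897×10^5 / 96485 = 4.039 mol
Cathode: Sn²⁺ + 2e⁻ → Sn → n(Sn) = 4.039/2 = 2.020 mol → 240 g
Anode: 2H₂O → O₂ + 4H⁺ + 4e⁻ → n(O₂) = 4.039/4 = 1.010 mol → 24.2 L

240 g Sn; 24.2 L O₂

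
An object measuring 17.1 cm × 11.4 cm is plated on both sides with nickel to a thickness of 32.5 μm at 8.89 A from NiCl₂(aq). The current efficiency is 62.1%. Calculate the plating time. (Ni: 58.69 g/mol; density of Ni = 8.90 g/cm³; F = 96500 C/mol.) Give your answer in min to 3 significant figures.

Plated area = 2 × 17.1 × 11.4 = 389.9 cm²
Volume = 389.9 × 32.5×10⁻⁴ cm = 1.267 cm³
m(Ni) = 1.267 × 8.90 = 11.28 g
n(Ni) = 11.28 / 58.69 = 0.1922 mol; n(e⁻) = 2 × 0.1922 = 0.3844 mol
Q = 0.3844 × 96500 / 0.621 = 59730 C
t = 59730 / 8.89 = 6719 s = 112 min

112 min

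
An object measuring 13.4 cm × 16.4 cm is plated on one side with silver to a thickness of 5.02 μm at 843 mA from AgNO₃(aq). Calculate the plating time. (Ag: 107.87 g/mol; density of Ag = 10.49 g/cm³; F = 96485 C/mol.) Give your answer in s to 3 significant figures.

1230 s

Plated area = 13.4 × 16.4 = 219.8 cm²
Volume = 219.8 × 5.02×10⁻⁴ cm = 0.1103 cm³
m(Ag) = 0.1103 × 10.49 = 1.157 g
n(Ag) = 1.157 / 107.87 = 0.01073 mol; n(e⁻) = 0.01073 mol
Q = 0.01073 × 96485 = 1035 C
t = 1035 / 0.843 = 1228 s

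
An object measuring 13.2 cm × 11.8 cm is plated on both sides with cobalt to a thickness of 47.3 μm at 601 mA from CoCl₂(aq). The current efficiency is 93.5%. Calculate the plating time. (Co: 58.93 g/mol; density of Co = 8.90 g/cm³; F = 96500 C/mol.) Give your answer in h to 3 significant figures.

21.2 h

Plated area = 2 × 13.2 × 11.8 = 311.5 cm²
Volume = 311.5 × 47.3×10⁻⁴ cm = 1.473 cm³
m(Co) = 1.473 × 8.90 = 13.11 g
n(Co) = 13.11 / 58.93 = 0.2225 mol; n(e⁻) = 2 × 0.2225 = 0.4450 mol
Q = 0.4450 × 96500 / 0.935 = 45930 C
t = 45930 / 0.601 = 76420 s = 21.2 h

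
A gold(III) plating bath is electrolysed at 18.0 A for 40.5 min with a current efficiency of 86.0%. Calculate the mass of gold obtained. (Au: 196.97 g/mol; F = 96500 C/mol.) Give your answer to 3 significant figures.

25.6 g

Q = 18.0 × 2430 = 43740 C
n(e⁻) = 43740 / 96500 = 0.4533 mol
Au³⁺ + 3e⁻ → Au, so theoretical m(Au) = 0.1511 × 196.97 = 29.76 g
Actual mass = 86.0% × 29.76 = 25.6 g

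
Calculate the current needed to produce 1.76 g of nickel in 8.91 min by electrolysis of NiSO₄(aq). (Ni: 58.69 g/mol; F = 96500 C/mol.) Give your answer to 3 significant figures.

n(Ni) = 1.76 / 58.69 = 0.02999 mol
Ni²⁺ + 2e⁻ → Ni, so n(e⁻) = 2 × 0.02999 = 0.05998 mol
Q = 0.05998 × 96500 = 5788 C
I = Q / t = 5788 / 534.6 s = 10.8 A

10.8 A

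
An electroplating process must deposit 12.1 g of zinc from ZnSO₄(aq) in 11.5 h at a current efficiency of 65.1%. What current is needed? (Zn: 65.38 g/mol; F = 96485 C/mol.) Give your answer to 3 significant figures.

1.33 A

n(Zn) = 12.1 / 65.38 = 0.1851 mol
Zn²⁺ + 2e⁻ → Zn, so n(e⁻) = 2 × 0.1851 = 0.3702 mol
Q = 0.3702 × 96485 / 0.651 = 54870 C
I = Q / t = 54870 / 41400 s = 1.33 A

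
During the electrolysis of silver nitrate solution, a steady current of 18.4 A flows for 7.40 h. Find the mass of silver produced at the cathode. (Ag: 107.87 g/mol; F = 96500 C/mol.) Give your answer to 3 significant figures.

Q = 18.4 A × 26640 s = 4.902×10^5 C
n(e⁻) = 4.902×10^5 / 96500 = 5.080 mol
Ag⁺ + e⁻ → Ag, so n(Ag) = 5.080 mol
m = 5.080 × 107.87 = 548 g

548 g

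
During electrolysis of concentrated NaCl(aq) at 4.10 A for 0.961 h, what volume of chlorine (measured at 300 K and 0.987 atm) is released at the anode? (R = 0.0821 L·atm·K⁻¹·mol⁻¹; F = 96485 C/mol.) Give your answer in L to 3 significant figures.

Q = It = 4.10 × 3459.6 = 14180 C
n(e⁻) = 14180 / 96485 = 0.1470 mol
2Cl⁻ → Cl₂ + 2e⁻, so n(Cl₂) = 0.1470 / 2 = 0.07350 mol
V = nRT/P = 0.07350 × 0.0821 × 300 / 0.987 = 1.834 L

1.83 L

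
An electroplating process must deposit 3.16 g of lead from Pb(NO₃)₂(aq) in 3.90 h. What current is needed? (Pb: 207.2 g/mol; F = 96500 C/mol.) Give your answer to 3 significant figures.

n(Pb) = 3.16 / 207.2 = 0.01525 mol
Pb²⁺ + 2e⁻ → Pb, so n(e⁻) = 2 × 0.01525 = 0.03050 mol
Q = 0.03050 × 96500 = 2943 C
I = Q / t = 2943 / 14040 s = 0.210 A

0.210 A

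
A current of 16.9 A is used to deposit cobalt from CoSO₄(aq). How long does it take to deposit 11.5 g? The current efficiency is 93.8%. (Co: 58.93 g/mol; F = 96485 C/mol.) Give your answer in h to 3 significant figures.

0.660 h

n(Co) = 11.5 / 58.93 = 0.1951 mol
Co²⁺ + 2e⁻ → Co, so n(e⁻) = 2 × 0.1951 = 0.3902 mol
Q = 0.3902 × 96485 / 0.938 = 40140 C
t = Q / I = 40140 / 16.9 = 2375 s = 0.660 h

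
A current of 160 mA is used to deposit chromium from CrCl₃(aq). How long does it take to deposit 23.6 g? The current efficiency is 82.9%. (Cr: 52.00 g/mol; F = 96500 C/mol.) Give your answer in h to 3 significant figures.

275 h

n(Cr) = 23.6 / 52.00 = 0.4538 mol
Cr³⁺ + 3e⁻ → Cr, so n(e⁻) = 3 × 0.4538 = 1.361 mol
Q = 1.361 × 96500 / 0.829 = 1.584×10^5 C
t = Q / I = 1.584×10^5 / 0.160 = 9.900×10^5 s = 275 h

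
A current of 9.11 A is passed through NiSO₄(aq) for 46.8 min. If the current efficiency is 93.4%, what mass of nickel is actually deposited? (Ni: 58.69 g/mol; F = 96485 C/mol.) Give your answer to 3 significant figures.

7.27 g

Q = 9.11 × 2808 = 25580 C
n(e⁻) = 25580 / 96485 = 0.2651 mol
Ni²⁺ + 2e⁻ → Ni, so theoretical m(Ni) = 0.1326 × 58.69 = 7.782 g
Actual mass = 93.4% × 7.782 = 7.27 g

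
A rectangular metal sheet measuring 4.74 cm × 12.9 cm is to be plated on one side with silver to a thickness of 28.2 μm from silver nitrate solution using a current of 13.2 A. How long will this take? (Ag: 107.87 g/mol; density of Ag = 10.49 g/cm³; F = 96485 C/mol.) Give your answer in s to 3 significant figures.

Plated area = 4.74 × 12.9 = 61.15 cm²
Volume = 61.15 × 28.2×10⁻⁴ cm = 0.1724 cm³
m(Ag) = 0.1724 × 10.49 = 1.808 g
n(Ag) = 1.808 / 107.87 = 0.01676 mol; n(e⁻) = 0.01676 mol
Q = 0.01676 × 96485 = 1617 C
t = 1617 / 13.2 = 122.5 s

123 s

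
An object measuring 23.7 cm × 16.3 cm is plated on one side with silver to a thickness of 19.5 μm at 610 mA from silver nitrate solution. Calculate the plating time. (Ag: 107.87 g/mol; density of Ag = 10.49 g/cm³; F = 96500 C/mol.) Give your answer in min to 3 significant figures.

193 min

Plated area = 23.7 × 16.3 = 386.3 cm²
Volume = 386.3 × 19.5×10⁻⁴ cm = 0.7533 cm³
m(Ag) = 0.7533 × 10.49 = 7.902 g
n(Ag) = 7.902 / 107.87 = 0.07325 mol; n(e⁻) = 0.07325 mol
Q = 0.07325 × 96500 = 7069 C
t = 7069 / 0.610 = 11590 s = 193 min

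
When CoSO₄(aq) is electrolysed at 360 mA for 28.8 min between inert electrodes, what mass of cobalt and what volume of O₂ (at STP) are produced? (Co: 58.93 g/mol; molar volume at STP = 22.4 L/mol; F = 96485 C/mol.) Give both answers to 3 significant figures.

Q = 0.360 × 1728 = 622.1 C; n(e⁻) = 622.1 / 96485 = 0.006448 mol
Cathode: Co²⁺ + 2e⁻ → Co → n(Co) = 0.006448/2 = 0.003224 mol → 0.190 g
Anode: 2H₂O → O₂ + 4H⁺ + 4e⁻ → n(O₂) = 0.006448/4 = 0.001612 mol → 0.0361 L

0.190 g Co; 0.0361 L O₂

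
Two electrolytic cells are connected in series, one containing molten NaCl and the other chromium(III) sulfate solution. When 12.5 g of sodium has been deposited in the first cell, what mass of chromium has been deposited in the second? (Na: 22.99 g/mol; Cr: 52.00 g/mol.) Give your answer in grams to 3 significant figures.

n(Na) = 12.5 / 22.99 = 0.5437 mol
Na⁺ + e⁻ → Na, so n(e⁻) = 0.5437 mol
Same current for the same time ⇒ same n(e⁻) = 0.5437 mol in both cells.
Cr³⁺ + 3e⁻ → Cr, so n(Cr) = 0.5437 / 3 = 0.1812 mol
m(Cr) = 0.1812 × 52.00 = 9.42 g

9.42 g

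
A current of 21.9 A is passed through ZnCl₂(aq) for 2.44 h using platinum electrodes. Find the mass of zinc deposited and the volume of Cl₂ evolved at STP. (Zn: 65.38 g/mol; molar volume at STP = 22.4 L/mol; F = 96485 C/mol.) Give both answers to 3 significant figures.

Q = 21.9 × 8784 = 1.924×10^5 C; n(e⁻) = 1.924×10^5 / 96485 = 1.994 mol
Cathode: Zn²⁺ + 2e⁻ → Zn → n(Zn) = 1.994/2 = 0.9970 mol → 65.2 g
Anode: 2Cl⁻ → Cl₂ + 2e⁻ → n(Cl₂) = 1.994/2 = 0.9970 mol → 22.3 L

65.2 g Zn; 22.3 L Cl₂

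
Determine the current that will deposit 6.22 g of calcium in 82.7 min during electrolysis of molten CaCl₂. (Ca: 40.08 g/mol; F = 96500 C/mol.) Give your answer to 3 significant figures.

n(Ca) = 6.22 / 40.08 = 0.1552 mol
Ca²⁺ + 2e⁻ → Ca, so n(e⁻) = 2 × 0.1552 = 0.3104 mol
Q = 0.3104 × 96500 = 29950 C
I = Q / t = 29950 / 4962 s = 6.04 A

6.04 A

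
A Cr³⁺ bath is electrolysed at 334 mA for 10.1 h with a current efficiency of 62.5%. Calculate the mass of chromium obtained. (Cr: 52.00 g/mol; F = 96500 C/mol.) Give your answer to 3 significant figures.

1.36 g

Q = 0.334 × 36360 = 12140 C
n(e⁻) = 12140 / 96500 = 0.1258 mol
Cr³⁺ + 3e⁻ → Cr, so theoretical m(Cr) = 0.04193 × 52.00 = 2.180 g
Actual mass = 62.5% × 2.180 = 1.36 g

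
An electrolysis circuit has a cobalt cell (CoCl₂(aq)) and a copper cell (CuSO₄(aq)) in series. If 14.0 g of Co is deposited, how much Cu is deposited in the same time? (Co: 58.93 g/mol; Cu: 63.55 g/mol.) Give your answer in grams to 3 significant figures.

n(Co) = 14.0 / 58.93 = 0.2376 mol
Co²⁺ + 2e⁻ → Co, so n(e⁻) = 2 × 0.2376 = 0.4752 mol
The cells are in series, so the same charge (and hence the same n(e⁻) = 0.4752 mol) passes through both.
Cu²⁺ + 2e⁻ → Cu, so n(Cu) = 0.4752 / 2 = 0.2376 mol
m(Cu) = 0.2376 × 63.55 = 15.1 g

15.1 g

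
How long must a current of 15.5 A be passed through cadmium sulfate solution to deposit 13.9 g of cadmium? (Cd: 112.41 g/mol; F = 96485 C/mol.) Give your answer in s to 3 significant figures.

n(Cd) = 13.9 / 112.41 = 0.1237 mol
Cd²⁺ + 2e⁻ → Cd, so n(e⁻) = 2 × 0.1237 = 0.2474 mol
Q = 0.2474 × 96485 = 23870 C
t = Q / I = 23870 / 15.5 = 1540 s

1540 s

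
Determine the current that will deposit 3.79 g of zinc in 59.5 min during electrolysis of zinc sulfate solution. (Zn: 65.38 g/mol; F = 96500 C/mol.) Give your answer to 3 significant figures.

3.13 A

n(Zn) = 3.79 / 65.38 = 0.05797 mol
Zn²⁺ + 2e⁻ → Zn, so n(e⁻) = 2 × 0.05797 = 0.1159 mol
Q = 0.1159 × 96500 = 11180 C
I = Q / t = 11180 / 3570 s = 3.13 A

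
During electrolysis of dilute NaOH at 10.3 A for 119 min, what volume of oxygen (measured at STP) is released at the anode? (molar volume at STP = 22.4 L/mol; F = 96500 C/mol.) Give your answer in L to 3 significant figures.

4.27 L

Q = 10.3 A × 7140 s = 73540 C
Moles of electrons = 73540 / 96500 = 0.7621 mol
2H₂O → O₂ + 4H⁺ + 4e⁻, so n(O₂) = 0.7621 / 4 = 0.1905 mol
V = 0.1905 × 22.4 = 4.267 L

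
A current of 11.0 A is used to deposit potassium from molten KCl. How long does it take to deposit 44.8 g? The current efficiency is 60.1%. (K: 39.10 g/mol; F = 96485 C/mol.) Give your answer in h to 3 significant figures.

n(K) = 44.8 / 39.10 = 1.146 mol
K⁺ + e⁻ → K, so n(e⁻) = 1.146 mol
Q = 1.146 × 96485 / 0.601 = 1.840×10^5 C
t = Q / I = 1.840×10^5 / 11.0 = 16730 s = 4.65 h

4.65 h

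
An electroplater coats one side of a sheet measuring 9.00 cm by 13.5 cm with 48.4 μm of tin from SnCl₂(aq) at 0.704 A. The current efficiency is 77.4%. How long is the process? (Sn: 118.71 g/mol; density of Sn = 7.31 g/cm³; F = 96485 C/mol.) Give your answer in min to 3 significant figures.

214 min

Plated area = 9.00 × 13.5 = 121.5 cm²
Volume = 121.5 × 48.4×10⁻⁴ cm = 0.5881 cm³
m(Sn) = 0.5881 × 7.31 = 4.299 g
n(Sn) = 4.299 / 118.71 = 0.03621 mol; n(e⁻) = 2 × 0.03621 = 0.07242 mol
Q = 0.07242 × 96485 / 0.774 = 9028 C
t = 9028 / 0.704 = 12820 s = 214 min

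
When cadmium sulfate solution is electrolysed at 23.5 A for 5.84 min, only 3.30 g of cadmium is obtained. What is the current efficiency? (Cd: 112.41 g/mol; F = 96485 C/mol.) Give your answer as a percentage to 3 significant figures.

68.8%

Q = 23.5 × 350.4 = 8234 C
n(e⁻) = 8234 / 96485 = 0.08534 mol
Cd²⁺ + 2e⁻ → Cd, so theoretical n(Cd) = 0.04267 mol → 4.797 g
Efficiency = 3.30 / 4.797 = 0.6879 = 68.8%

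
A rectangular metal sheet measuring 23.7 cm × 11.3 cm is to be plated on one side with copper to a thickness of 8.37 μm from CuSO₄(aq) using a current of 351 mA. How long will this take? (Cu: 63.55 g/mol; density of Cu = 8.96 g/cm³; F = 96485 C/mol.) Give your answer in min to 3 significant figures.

290 min

Plated area = 23.7 × 11.3 = 267.8 cm²
Volume = 267.8 × 8.37×10⁻⁴ cm = 0.2241 cm³
m(Cu) = 0.2241 × 8.96 = 2.008 g
n(Cu) = 2.008 / 63.55 = 0.03160 mol; n(e⁻) = 2 × 0.03160 = 0.06320 mol
Q = 0.06320 × 96485 = 6098 C
t = 6098 / 0.351 = 17370 s = 290 min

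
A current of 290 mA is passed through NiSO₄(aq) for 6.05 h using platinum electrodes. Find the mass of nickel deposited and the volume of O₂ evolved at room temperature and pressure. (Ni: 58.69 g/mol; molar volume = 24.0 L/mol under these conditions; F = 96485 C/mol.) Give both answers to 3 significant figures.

Q = 0.290 × 21780 = 6316 C; n(e⁻) = 6316 / 96485 = 0.06546 mol
Cathode: Ni²⁺ + 2e⁻ → Ni → n(Ni) = 0.06546/2 = 0.03273 mol → 1.92 g
Anode: 2H₂O → O₂ + 4H⁺ + 4e⁻ → n(O₂) = 0.06546/4 = 0.01637 mol → 0.393 L

1.92 g Ni; 0.393 L O₂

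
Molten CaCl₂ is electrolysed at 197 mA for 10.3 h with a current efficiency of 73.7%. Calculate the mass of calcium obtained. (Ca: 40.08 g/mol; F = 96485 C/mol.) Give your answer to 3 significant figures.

1.12 g

Q = 0.197 × 37080 = 7305 C
n(e⁻) = 7305 / 96485 = 0.07571 mol
Ca²⁺ + 2e⁻ → Ca, so theoretical m(Ca) = 0.03786 × 40.08 = 1.517 g
Actual mass = 73.7% × 1.517 = 1.12 g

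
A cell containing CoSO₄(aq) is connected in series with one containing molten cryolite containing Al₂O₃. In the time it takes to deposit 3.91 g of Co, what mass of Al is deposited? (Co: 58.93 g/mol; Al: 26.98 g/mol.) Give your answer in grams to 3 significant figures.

1.19 g

n(Co) = 3.91 / 58.93 = 0.06635 mol
Co²⁺ + 2e⁻ → Co, so n(e⁻) = 2 × 0.06635 = 0.1327 mol
The cells are in series, so the same charge (and hence the same n(e⁻) = 0.1327 mol) passes through both.
Al³⁺ + 3e⁻ → Al, so n(Al) = 0.1327 / 3 = 0.04423 mol
m(Al) = 0.04423 × 26.98 = 1.19 g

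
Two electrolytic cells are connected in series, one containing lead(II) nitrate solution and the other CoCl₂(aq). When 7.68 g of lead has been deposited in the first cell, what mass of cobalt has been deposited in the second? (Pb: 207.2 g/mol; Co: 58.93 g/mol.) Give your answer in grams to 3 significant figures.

n(Pb) = 7.68 / 207.2 = 0.03707 mol
Pb²⁺ + 2e⁻ → Pb, so n(e⁻) = 2 × 0.03707 = 0.07414 mol
The cells are in series, so the same charge (and hence the same n(e⁻) = 0.07414 mol) passes through both.
Co²⁺ + 2e⁻ → Co, so n(Co) = 0.07414 / 2 = 0.03707 mol
m(Co) = 0.03707 × 58.93 = 2.18 g

2.18 g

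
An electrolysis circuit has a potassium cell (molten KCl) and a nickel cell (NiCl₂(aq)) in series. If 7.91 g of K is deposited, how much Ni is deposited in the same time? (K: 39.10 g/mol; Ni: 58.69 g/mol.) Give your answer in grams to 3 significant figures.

n(K) = 7.91 / 39.10 = 0.2023 mol
K⁺ + e⁻ → K, so n(e⁻) = 0.2023 mol
Since the cells are in series, n(e⁻) in the Ni cell is also 0.2023 mol.
Ni²⁺ + 2e⁻ → Ni, so n(Ni) = 0.2023 / 2 = 0.1012 mol
m(Ni) = 0.1012 × 58.69 = 5.94 g

5.94 g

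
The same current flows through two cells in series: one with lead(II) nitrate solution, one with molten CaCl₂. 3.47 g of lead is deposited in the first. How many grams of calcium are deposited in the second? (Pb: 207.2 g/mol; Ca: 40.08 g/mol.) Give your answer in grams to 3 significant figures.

0.671 g

n(Pb) = 3.47 / 207.2 = 0.01675 mol
Pb²⁺ + 2e⁻ → Pb, so n(e⁻) = 2 × 0.01675 = 0.03350 mol
Same current for the same time ⇒ same n(e⁻) = 0.03350 mol in both cells.
Ca²⁺ + 2e⁻ → Ca, so n(Ca) = 0.03350 / 2 = 0.01675 mol
m(Ca) = 0.01675 × 40.08 = 0.671 g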